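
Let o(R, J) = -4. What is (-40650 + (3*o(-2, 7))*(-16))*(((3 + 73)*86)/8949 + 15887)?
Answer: -100917369806/157 ≈ -6.4279e+8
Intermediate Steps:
(-40650 + (3*o(-2, 7))*(-16))*(((3 + 73)*86)/8949 + 15887) = (-40650 + (3*(-4))*(-16))*(((3 + 73)*86)/8949 + 15887) = (-40650 - 12*(-16))*((76*86)*(1/8949) + 15887) = (-40650 + 192)*(6536*(1/8949) + 15887) = -40458*(344/471 + 15887) = -40458*7483121/471 = -100917369806/157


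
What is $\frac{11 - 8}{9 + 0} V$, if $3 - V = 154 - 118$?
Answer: $-11$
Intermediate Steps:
$V = -33$ ($V = 3 - \left(154 - 118\right) = 3 - 36 = -33$)
$\frac{11 - 8}{9 + 0} V = \frac{11 - 8}{9 + 0} \left(-33\right) = \frac{3}{9} \left(-33\right) = 3 \cdot \frac{1}{9} \left(-33\right) = \frac{1}{3} \left(-33\right) = -11$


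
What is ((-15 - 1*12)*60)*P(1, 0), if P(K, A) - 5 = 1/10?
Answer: -8262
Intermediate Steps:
P(K, A) = 51/10 (P(K, A) = 5 + 1/10 = 5 + ⅒ = 51/10)
((-15 - 1*12)*60)*P(1, 0) = ((-15 - 1*12)*60)*(51/10) = ((-15 - 12)*60)*(51/10) = -27*60*(51/10) = -1620*51/10 = -8262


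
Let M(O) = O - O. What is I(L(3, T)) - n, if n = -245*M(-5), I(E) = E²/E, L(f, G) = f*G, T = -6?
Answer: -18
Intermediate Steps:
L(f, G) = G*f
M(O) = 0
I(E) = E
n = 0 (n = -245*0 = 0)
I(L(3, T)) - n = -6*3 - 1*0 = -18 + 0 = -18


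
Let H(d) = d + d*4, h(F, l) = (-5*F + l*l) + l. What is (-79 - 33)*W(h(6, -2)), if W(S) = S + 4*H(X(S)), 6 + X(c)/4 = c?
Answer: 307776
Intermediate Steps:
X(c) = -24 + 4*c
h(F, l) = l + l² - 5*F (h(F, l) = (-5*F + l²) + l = (l² - 5*F) + l = l + l² - 5*F)
H(d) = 5*d (H(d) = d + 4*d = 5*d)
W(S) = -480 + 81*S (W(S) = S + 4*(5*(-24 + 4*S)) = S + 4*(-120 + 20*S) = S + (-480 + 80*S) = -480 + 81*S)
(-79 - 33)*W(h(6, -2)) = (-79 - 33)*(-480 + 81*(-2 + (-2)² - 5*6)) = -112*(-480 + 81*(-2 + 4 - 30)) = -112*(-480 + 81*(-28)) = -112*(-480 - 2268) = -112*(-2748) = 307776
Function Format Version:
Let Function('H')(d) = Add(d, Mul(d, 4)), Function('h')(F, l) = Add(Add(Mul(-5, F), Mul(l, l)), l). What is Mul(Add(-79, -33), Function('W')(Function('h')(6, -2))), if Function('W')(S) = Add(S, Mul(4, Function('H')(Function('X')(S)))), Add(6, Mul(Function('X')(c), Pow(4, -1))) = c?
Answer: 307776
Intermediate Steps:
Function('X')(c) = Add(-24, Mul(4, c))
Function('h')(F, l) = Add(l, Pow(l, 2), Mul(-5, F)) (Function('h')(F, l) = Add(Add(Mul(-5, F), Pow(l, 2)), l) = Add(Add(Pow(l, 2), Mul(-5, F)), l) = Add(l, Pow(l, 2), Mul(-5, F)))
Function('H')(d) = Mul(5, d) (Function('H')(d) = Add(d, Mul(4, d)) = Mul(5, d))
Function('W')(S) = Add(-480, Mul(81, S)) (Function('W')(S) = Add(S, Mul(4, Mul(5, Add(-24, Mul(4, S))))) = Add(S, Mul(4, Add(-120, Mul(20, S)))) = Add(S, Add(-480, Mul(80, S))) = Add(-480, Mul(81, S)))
Mul(Add(-79, -33), Function('W')(Function('h')(6, -2))) = Mul(Add(-79, -33), Add(-480, Mul(81, Add(-2, Pow(-2, 2), Mul(-5, 6))))) = Mul(-112, Add(-480, Mul(81, Add(-2, 4, -30)))) = Mul(-112, Add(-480, Mul(81, -28))) = Mul(-112, Add(-480, -2268)) = Mul(-112, -2748) = 307776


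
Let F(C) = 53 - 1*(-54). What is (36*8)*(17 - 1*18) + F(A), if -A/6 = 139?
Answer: -181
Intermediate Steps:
A = -834 (A = -6*139 = -834)
F(C) = 107 (F(C) = 53 + 54 = 107)
(36*8)*(17 - 1*18) + F(A) = (36*8)*(17 - 1*18) + 107 = 288*(17 - 18) + 107 = 288*(-1) + 107 = -288 + 107 = -181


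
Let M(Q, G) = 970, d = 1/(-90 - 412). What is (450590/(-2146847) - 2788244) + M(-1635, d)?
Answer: -5983851275668/2146847 ≈ -2.7873e+6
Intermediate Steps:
d = -1/502 (d = 1/(-502) = -1/502 ≈ -0.0019920)
(450590/(-2146847) - 2788244) + M(-1635, d) = (450590/(-2146847) - 2788244) + 970 = (450590*(-1/2146847) - 2788244) + 970 = (-450590/2146847 - 2788244) + 970 = -5985933717258/2146847 + 970 = -5983851275668/2146847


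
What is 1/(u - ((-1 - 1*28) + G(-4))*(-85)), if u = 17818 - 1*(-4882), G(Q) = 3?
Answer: 1/20490 ≈ 4.8804e-5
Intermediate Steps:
u = 22700 (u = 17818 + 4882 = 22700)
1/(u - ((-1 - 1*28) + G(-4))*(-85)) = 1/(22700 - ((-1 - 1*28) + 3)*(-85)) = 1/(22700 - ((-1 - 28) + 3)*(-85)) = 1/(22700 - (-29 + 3)*(-85)) = 1/(22700 - (-26)*(-85)) = 1/(22700 - 1*2210) = 1/(22700 - 2210) = 1/20490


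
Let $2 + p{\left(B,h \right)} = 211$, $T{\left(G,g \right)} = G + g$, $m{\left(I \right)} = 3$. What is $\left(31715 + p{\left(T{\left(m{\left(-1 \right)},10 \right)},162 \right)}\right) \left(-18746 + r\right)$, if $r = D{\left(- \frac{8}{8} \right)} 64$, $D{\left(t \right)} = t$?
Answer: $-600490440$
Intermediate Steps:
$p{\left(B,h \right)} = 209$ ($p{\left(B,h \right)} = -2 + 211 = 209$)
$r = -64$ ($r = - \frac{8}{8} \cdot 64 = \left(-8\right) \frac{1}{8} \cdot 64 = \left(-1\right) 64 = -64$)
$\left(31715 + p{\left(T{\left(m{\left(-1 \right)},10 \right)},162 \right)}\right) \left(-18746 + r\right) = \left(31715 + 209\right) \left(-18746 - 64\right) = 31924 \left(-18810\right) = -600490440$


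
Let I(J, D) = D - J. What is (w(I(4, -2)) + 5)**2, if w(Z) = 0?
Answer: 25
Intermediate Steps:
(w(I(4, -2)) + 5)**2 = (0 + 5)**2 = 5**2 = 25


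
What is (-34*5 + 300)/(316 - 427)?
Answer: -130/111 ≈ -1.1712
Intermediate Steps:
(-34*5 + 300)/(316 - 427) = (-170 + 300)/(-111) = 130*(-1/111) = -130/111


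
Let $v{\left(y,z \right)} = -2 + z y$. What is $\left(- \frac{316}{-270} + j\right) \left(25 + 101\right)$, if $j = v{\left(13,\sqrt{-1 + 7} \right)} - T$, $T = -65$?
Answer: $\frac{121282}{15} + 1638 \sqrt{6} \approx 12098.0$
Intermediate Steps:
$v{\left(y,z \right)} = -2 + y z$
$j = 63 + 13 \sqrt{6}$ ($j = \left(-2 + 13 \sqrt{-1 + 7}\right) - -65 = \left(-2 + 13 \sqrt{6}\right) + 65 = 63 + 13 \sqrt{6} \approx 94.843$)
$\left(- \frac{316}{-270} + j\right) \left(25 + 101\right) = \left(- \frac{316}{-270} + \left(63 + 13 \sqrt{6}\right)\right) \left(25 + 101\right) = \left(\left(-316\right) \left(- \frac{1}{270}\right) + \left(63 + 13 \sqrt{6}\right)\right) 126 = \left(\frac{158}{135} + \left(63 + 13 \sqrt{6}\right)\right) 126 = \left(\frac{8663}{135} + 13 \sqrt{6}\right) 126 = \frac{121282}{15} + 1638 \sqrt{6}$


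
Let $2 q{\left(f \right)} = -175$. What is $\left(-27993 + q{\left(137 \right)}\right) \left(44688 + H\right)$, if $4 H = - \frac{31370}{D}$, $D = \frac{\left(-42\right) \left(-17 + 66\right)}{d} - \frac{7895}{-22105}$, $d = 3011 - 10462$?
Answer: $- \frac{75706309315292957}{83454188} \approx -9.0716 \cdot 10^{8}$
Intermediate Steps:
$d = -7451$ ($d = 3011 - 10462 = -7451$)
$D = \frac{20863547}{32940871}$ ($D = \frac{\left(-42\right) \left(-17 + 66\right)}{-7451} - \frac{7895}{-22105} = \left(-42\right) 49 \left(- \frac{1}{7451}\right) - - \frac{1579}{4421} = \left(-2058\right) \left(- \frac{1}{7451}\right) + \frac{1579}{4421} = \frac{2058}{7451} + \frac{1579}{4421} = \frac{20863547}{32940871} \approx 0.63336$)
$q{\left(f \right)} = - \frac{175}{2}$ ($q{\left(f \right)} = \frac{1}{2} \left(-175\right) = - \frac{175}{2}$)
$H = - \frac{516677561635}{41727094}$ ($H = \frac{\left(-31370\right) \frac{1}{\frac{20863547}{32940871}}}{4} = \frac{\left(-31370\right) \frac{32940871}{20863547}}{4} = \frac{1}{4} \left(- \frac{1033355123270}{20863547}\right) = - \frac{516677561635}{41727094} \approx -12382.0$)
$\left(-27993 + q{\left(137 \right)}\right) \left(44688 + H\right) = \left(-27993 - \frac{175}{2}\right) \left(44688 - \frac{516677561635}{41727094}\right) = \left(- \frac{56161}{2}\right) \frac{1348022815037}{41727094} = - \frac{75706309315292957}{83454188}$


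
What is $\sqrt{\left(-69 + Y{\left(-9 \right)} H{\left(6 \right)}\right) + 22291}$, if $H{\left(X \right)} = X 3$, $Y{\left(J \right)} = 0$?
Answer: $\sqrt{22222} \approx 149.07$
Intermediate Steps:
$H{\left(X \right)} = 3 X$
$\sqrt{\left(-69 + Y{\left(-9 \right)} H{\left(6 \right)}\right) + 22291} = \sqrt{\left(-69 + 0 \cdot 3 \cdot 6\right) + 22291} = \sqrt{\left(-69 + 0 \cdot 18\right) + 22291} = \sqrt{\left(-69 + 0\right) + 22291} = \sqrt{-69 + 22291} = \sqrt{22222}$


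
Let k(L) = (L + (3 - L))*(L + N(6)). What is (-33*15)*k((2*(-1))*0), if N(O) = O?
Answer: -8910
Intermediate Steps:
k(L) = 18 + 3*L (k(L) = (L + (3 - L))*(L + 6) = 3*(6 + L) = 18 + 3*L)
(-33*15)*k((2*(-1))*0) = (-33*15)*(18 + 3*((2*(-1))*0)) = -495*(18 + 3*(-2*0)) = -495*(18 + 3*0) = -495*(18 + 0) = -495*18 = -8910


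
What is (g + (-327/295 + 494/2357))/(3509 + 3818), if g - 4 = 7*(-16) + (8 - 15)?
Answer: -80586234/5094573005 ≈ -0.015818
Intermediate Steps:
g = -115 (g = 4 + (7*(-16) + (8 - 15)) = 4 + (-112 - 7) = 4 - 119 = -115)
(g + (-327/295 + 494/2357))/(3509 + 3818) = (-115 + (-327/295 + 494/2357))/(3509 + 3818) = (-115 + (-327*1/295 + 494*(1/2357)))/7327 = (-115 + (-327/295 + 494/2357))*(1/7327) = (-115 - 625009/695315)*(1/7327) = -80586234/695315*1/7327 = -80586234/5094573005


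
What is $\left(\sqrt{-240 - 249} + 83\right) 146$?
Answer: $12118 + 146 i \sqrt{489} \approx 12118.0 + 3228.5 i$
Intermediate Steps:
$\left(\sqrt{-240 - 249} + 83\right) 146 = \left(\sqrt{-489} + 83\right) 146 = \left(i \sqrt{489} + 83\right) 146 = \left(83 + i \sqrt{489}\right) 146 = 12118 + 146 i \sqrt{489}$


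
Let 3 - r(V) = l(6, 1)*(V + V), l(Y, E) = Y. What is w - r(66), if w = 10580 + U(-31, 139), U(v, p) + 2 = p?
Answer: 11506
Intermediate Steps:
U(v, p) = -2 + p
r(V) = 3 - 12*V (r(V) = 3 - 6*(V + V) = 3 - 6*2*V = 3 - 12*V)
w = 10717 (w = 10580 + (-2 + 139) = 10580 + 137 = 10717)
w - r(66) = 10717 - (3 - 12*66) = 10717 - (3 - 792) = 10717 - 1*(-789) = 10717 + 789 = 11506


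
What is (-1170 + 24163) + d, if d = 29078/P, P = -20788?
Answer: 238974703/10394 ≈ 22992.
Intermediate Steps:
d = -14539/10394 (d = 29078/(-20788) = 29078*(-1/20788) = -14539/10394 ≈ -1.3988)
(-1170 + 24163) + d = (-1170 + 24163) - 14539/10394 = 22993 - 14539/10394 = 238974703/10394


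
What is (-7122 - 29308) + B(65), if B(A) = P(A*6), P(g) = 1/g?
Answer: -14207699/390 ≈ -36430.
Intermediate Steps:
B(A) = 1/(6*A) (B(A) = 1/(A*6) = 1/(6*A))
(-7122 - 29308) + B(65) = (-7122 - 29308) + (⅙)/65 = -36430 + (⅙)*(1/65) = -36430 + 1/390 = -14207699/390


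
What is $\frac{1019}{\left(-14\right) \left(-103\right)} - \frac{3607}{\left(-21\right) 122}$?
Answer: $\frac{39857}{18849} \approx 2.1145$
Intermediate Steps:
$\frac{1019}{\left(-14\right) \left(-103\right)} - \frac{3607}{\left(-21\right) 122} = \frac{1019}{1442} - \frac{3607}{-2562} = 1019 \cdot \frac{1}{1442} - - \frac{3607}{2562} = \frac{1019}{1442} + \frac{3607}{2562} = \frac{39857}{18849}$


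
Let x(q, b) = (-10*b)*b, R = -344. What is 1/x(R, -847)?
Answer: -1/7174090 ≈ -1.3939e-7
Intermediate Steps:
x(q, b) = -10*b²
1/x(R, -847) = 1/(-10*(-847)²) = 1/(-10*717409) = 1/(-7174090) = -1/7174090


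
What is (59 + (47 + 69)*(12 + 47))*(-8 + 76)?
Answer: 469404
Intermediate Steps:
(59 + (47 + 69)*(12 + 47))*(-8 + 76) = (59 + 116*59)*68 = (59 + 6844)*68 = 6903*68 = 469404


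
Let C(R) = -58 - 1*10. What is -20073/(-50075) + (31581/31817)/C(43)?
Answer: 41847641013/108340066700 ≈ 0.38626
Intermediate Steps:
C(R) = -68 (C(R) = -58 - 10 = -68)
-20073/(-50075) + (31581/31817)/C(43) = -20073/(-50075) + (31581/31817)/(-68) = -20073*(-1/50075) + (31581*(1/31817))*(-1/68) = 20073/50075 + (31581/31817)*(-1/68) = 20073/50075 - 31581/2163556 = 41847641013/108340066700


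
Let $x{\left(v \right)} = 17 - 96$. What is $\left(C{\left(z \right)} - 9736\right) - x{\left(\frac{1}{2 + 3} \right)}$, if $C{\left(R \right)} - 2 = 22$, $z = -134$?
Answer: $-9633$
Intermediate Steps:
$C{\left(R \right)} = 24$ ($C{\left(R \right)} = 2 + 22 = 24$)
$x{\left(v \right)} = -79$
$\left(C{\left(z \right)} - 9736\right) - x{\left(\frac{1}{2 + 3} \right)} = \left(24 - 9736\right) - -79 = \left(24 - 9736\right) + 79 = -9712 + 79 = -9633$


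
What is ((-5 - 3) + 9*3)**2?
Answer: 361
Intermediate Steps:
((-5 - 3) + 9*3)**2 = (-8 + 27)**2 = 19**2 = 361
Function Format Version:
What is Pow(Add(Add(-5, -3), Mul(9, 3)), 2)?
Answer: 361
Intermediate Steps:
Pow(Add(Add(-5, -3), Mul(9, 3)), 2) = Pow(Add(-8, 27), 2) = Pow(19, 2) = 361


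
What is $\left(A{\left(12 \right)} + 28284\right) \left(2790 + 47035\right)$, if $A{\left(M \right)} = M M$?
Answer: $1416425100$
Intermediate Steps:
$A{\left(M \right)} = M^{2}$
$\left(A{\left(12 \right)} + 28284\right) \left(2790 + 47035\right) = \left(12^{2} + 28284\right) \left(2790 + 47035\right) = \left(144 + 28284\right) 49825 = 28428 \cdot 49825 = 1416425100$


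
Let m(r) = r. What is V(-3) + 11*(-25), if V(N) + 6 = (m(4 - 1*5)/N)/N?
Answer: -2530/9 ≈ -281.11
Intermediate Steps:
V(N) = -6 - 1/N² (V(N) = -6 + ((4 - 1*5)/N)/N = -6 + ((4 - 5)/N)/N = -6 + (-1/N)/N = -6 - 1/N²)
V(-3) + 11*(-25) = (-6 - 1/(-3)²) + 11*(-25) = (-6 - 1*⅑) - 275 = (-6 - ⅑) - 275 = -55/9 - 275 = -2530/9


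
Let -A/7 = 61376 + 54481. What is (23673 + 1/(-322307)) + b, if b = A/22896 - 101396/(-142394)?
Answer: 459984672779719965/19459303174192 ≈ 23638.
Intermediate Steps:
A = -810999 (A = -7*(61376 + 54481) = -7*115857 = -810999)
b = -2095552385/60375056 (b = -810999/22896 - 101396/(-142394) = -810999*1/22896 - 101396*(-1/142394) = -30037/848 + 50698/71197 = -2095552385/60375056 ≈ -34.709)
(23673 + 1/(-322307)) + b = (23673 + 1/(-322307)) - 2095552385/60375056 = (23673 - 1/322307) - 2095552385/60375056 = 7629973610/322307 - 2095552385/60375056 = 459984672779719965/19459303174192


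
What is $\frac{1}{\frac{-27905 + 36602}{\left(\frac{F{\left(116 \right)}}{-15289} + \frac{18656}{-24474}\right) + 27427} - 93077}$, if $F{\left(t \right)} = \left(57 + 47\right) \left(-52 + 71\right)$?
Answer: $- \frac{5131191582407}{477594291780981718} \approx -1.0744 \cdot 10^{-5}$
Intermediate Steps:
$F{\left(t \right)} = 1976$ ($F{\left(t \right)} = 104 \cdot 19 = 1976$)
$\frac{1}{\frac{-27905 + 36602}{\left(\frac{F{\left(116 \right)}}{-15289} + \frac{18656}{-24474}\right) + 27427} - 93077} = \frac{1}{\frac{-27905 + 36602}{\left(\frac{1976}{-15289} + \frac{18656}{-24474}\right) + 27427} - 93077} = \frac{1}{\frac{8697}{\left(1976 \left(- \frac{1}{15289}\right) + 18656 \left(- \frac{1}{24474}\right)\right) + 27427} - 93077} = \frac{1}{\frac{8697}{\left(- \frac{1976}{15289} - \frac{9328}{12237}\right) + 27427} - 93077} = \frac{1}{\frac{8697}{- \frac{166796104}{187091493} + 27427} - 93077} = \frac{1}{\frac{8697}{\frac{5131191582407}{187091493}} - 93077} = \frac{1}{8697 \cdot \frac{187091493}{5131191582407} - 93077} = \frac{1}{\frac{1627134714621}{5131191582407} - 93077} = \frac{1}{- \frac{477594291780981718}{5131191582407}} = - \frac{5131191582407}{477594291780981718}$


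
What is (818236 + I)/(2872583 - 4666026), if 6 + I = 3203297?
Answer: -4021527/1793443 ≈ -2.2424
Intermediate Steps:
I = 3203291 (I = -6 + 3203297 = 3203291)
(818236 + I)/(2872583 - 4666026) = (818236 + 3203291)/(2872583 - 4666026) = 4021527/(-1793443) = 4021527*(-1/1793443) = -4021527/1793443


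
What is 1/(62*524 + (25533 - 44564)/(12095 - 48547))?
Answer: 36452/1184271607 ≈ 3.0780e-5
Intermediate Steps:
1/(62*524 + (25533 - 44564)/(12095 - 48547)) = 1/(32488 - 19031/(-36452)) = 1/(32488 - 19031*(-1/36452)) = 1/(32488 + 19031/36452) = 1/(1184271607/36452) = 36452/1184271607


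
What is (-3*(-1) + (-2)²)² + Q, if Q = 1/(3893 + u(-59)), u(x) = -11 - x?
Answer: 193110/3941 ≈ 49.000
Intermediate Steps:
Q = 1/3941 (Q = 1/(3893 + (-11 - 1*(-59))) = 1/(3893 + (-11 + 59)) = 1/(3893 + 48) = 1/3941 ≈ 0.00025374)
(-3*(-1) + (-2)²)² + Q = (-3*(-1) + (-2)²)² + 1/3941 = (3 + 4)² + 1/3941 = 7² + 1/3941 = 49 + 1/3941 = 193110/3941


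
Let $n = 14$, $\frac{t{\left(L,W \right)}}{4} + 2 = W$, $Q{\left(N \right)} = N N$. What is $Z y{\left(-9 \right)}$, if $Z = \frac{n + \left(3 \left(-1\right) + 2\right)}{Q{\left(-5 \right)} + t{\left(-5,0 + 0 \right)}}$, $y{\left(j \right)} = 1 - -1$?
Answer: $\frac{26}{17} \approx 1.5294$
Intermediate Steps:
$Q{\left(N \right)} = N^{2}$
$t{\left(L,W \right)} = -8 + 4 W$
$y{\left(j \right)} = 2$ ($y{\left(j \right)} = 1 + 1 = 2$)
$Z = \frac{13}{17}$ ($Z = \frac{14 + \left(3 \left(-1\right) + 2\right)}{\left(-5\right)^{2} - \left(8 - 4 \left(0 + 0\right)\right)} = \frac{14 + \left(-3 + 2\right)}{25 + \left(-8 + 4 \cdot 0\right)} = \frac{14 - 1}{25 + \left(-8 + 0\right)} = \frac{13}{25 - 8} = \frac{13}{17} \approx 0.76471$)
$Z y{\left(-9 \right)} = \frac{13}{17} \cdot 2 = \frac{26}{17}$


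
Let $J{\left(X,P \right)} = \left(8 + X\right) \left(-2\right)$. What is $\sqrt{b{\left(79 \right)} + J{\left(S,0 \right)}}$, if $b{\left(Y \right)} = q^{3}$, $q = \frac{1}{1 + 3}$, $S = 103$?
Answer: $\frac{i \sqrt{14207}}{8} \approx 14.899 i$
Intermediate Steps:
$q = \frac{1}{4} \approx 0.25$
$b{\left(Y \right)} = \frac{1}{64}$ ($b{\left(Y \right)} = \left(\frac{1}{4}\right)^{3} = \frac{1}{64}$)
$J{\left(X,P \right)} = -16 - 2 X$
$\sqrt{b{\left(79 \right)} + J{\left(S,0 \right)}} = \sqrt{\frac{1}{64} - 222} = \sqrt{- \frac{14207}{64}} = \frac{i \sqrt{14207}}{8}$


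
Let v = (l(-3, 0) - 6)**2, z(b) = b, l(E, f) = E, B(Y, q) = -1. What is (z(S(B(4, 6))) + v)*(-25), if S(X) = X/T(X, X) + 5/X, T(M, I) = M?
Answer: -1925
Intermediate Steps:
S(X) = 1 + 5/X (S(X) = X/X + 5/X = 1 + 5/X)
v = 81 (v = (-3 - 6)**2 = (-9)**2 = 81)
(z(S(B(4, 6))) + v)*(-25) = ((5 - 1)/(-1) + 81)*(-25) = (-1*4 + 81)*(-25) = (-4 + 81)*(-25) = 77*(-25) = -1925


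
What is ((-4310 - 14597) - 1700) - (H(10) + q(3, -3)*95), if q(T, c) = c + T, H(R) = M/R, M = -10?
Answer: -20606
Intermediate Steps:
H(R) = -10/R
q(T, c) = T + c
((-4310 - 14597) - 1700) - (H(10) + q(3, -3)*95) = ((-4310 - 14597) - 1700) - (-10/10 + (3 - 3)*95) = (-18907 - 1700) - (-10*⅒ + 0*95) = -20607 - (-1 + 0) = -20607 - 1*(-1) = -20607 + 1 = -20606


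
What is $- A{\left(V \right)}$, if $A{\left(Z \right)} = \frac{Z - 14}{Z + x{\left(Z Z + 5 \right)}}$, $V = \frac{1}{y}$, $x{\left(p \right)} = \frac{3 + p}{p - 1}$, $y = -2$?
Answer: $\frac{493}{49} \approx 10.061$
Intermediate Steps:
$x{\left(p \right)} = \frac{3 + p}{-1 + p}$
$V = - \frac{1}{2}$ ($V = \frac{1}{-2} = - \frac{1}{2} \approx -0.5$)
$A{\left(Z \right)} = \frac{-14 + Z}{Z + \frac{8 + Z^{2}}{4 + Z^{2}}}$ ($A{\left(Z \right)} = \frac{Z - 14}{Z + \frac{3 + \left(Z Z + 5\right)}{-1 + \left(Z Z + 5\right)}} = \frac{-14 + Z}{Z + \frac{3 + \left(Z^{2} + 5\right)}{-1 + \left(Z^{2} + 5\right)}} = \frac{-14 + Z}{Z + \frac{3 + \left(5 + Z^{2}\right)}{-1 + \left(5 + Z^{2}\right)}} = \frac{-14 + Z}{Z + \frac{8 + Z^{2}}{4 + Z^{2}}}$)
$- A{\left(V \right)} = - \frac{\left(-14 - \frac{1}{2}\right) \left(4 + \left(- \frac{1}{2}\right)^{2}\right)}{8 + \left(- \frac{1}{2}\right)^{2} - \frac{4 + \left(- \frac{1}{2}\right)^{2}}{2}} = - \frac{\left(-29\right) \left(4 + \frac{1}{4}\right)}{\left(8 + \frac{1}{4} - \frac{4 + \frac{1}{4}}{2}\right) 2} = - \frac{\left(-29\right) 17}{\left(8 + \frac{1}{4} - \frac{17}{8}\right) 2 \cdot 4} = - \frac{\left(-29\right) 17}{\frac{49}{8} \cdot 2 \cdot 4} = - \frac{8 \left(-29\right) 17}{49 \cdot 2 \cdot 4} = \left(-1\right) \left(- \frac{493}{49}\right) = \frac{493}{49}$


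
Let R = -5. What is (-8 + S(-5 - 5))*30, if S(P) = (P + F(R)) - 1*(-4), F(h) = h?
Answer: -570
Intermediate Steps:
S(P) = -1 + P (S(P) = (P - 5) - 1*(-4) = (-5 + P) + 4 = -1 + P)
(-8 + S(-5 - 5))*30 = (-8 + (-1 + (-5 - 5)))*30 = (-8 + (-1 - 10))*30 = (-8 - 11)*30 = -19*30 = -570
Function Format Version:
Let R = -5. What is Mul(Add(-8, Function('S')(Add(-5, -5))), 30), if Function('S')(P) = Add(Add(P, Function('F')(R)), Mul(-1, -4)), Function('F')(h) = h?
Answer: -570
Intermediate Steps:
Function('S')(P) = Add(-1, P) (Function('S')(P) = Add(Add(P, -5), Mul(-1, -4)) = Add(Add(-5, P), 4) = Add(-1, P))
Mul(Add(-8, Function('S')(Add(-5, -5))), 30) = Mul(Add(-8, Add(-1, Add(-5, -5))), 30) = Mul(Add(-8, Add(-1, -10)), 30) = Mul(Add(-8, -11), 30) = Mul(-19, 30) = -570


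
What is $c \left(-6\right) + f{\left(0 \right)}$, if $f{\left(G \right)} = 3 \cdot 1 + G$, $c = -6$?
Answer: $39$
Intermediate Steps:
$f{\left(G \right)} = 3 + G$
$c \left(-6\right) + f{\left(0 \right)} = \left(-6\right) \left(-6\right) + \left(3 + 0\right) = 36 + 3 = 39$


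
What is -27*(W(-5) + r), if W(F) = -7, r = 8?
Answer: -27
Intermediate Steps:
-27*(W(-5) + r) = -27*(-7 + 8) = -27*1 = -27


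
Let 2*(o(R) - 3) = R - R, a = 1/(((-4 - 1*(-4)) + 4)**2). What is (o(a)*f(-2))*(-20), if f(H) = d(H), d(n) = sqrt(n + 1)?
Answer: -60*I ≈ -60.0*I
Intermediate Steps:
d(n) = sqrt(1 + n)
f(H) = sqrt(1 + H)
a = 1/16 (a = 1/(((-4 + 4) + 4)**2) = 1/((0 + 4)**2) = 1/(4**2) = 1/16 ≈ 0.062500)
o(R) = 3 (o(R) = 3 + (R - R)/2 = 3 + (1/2)*0 = 3 + 0 = 3)
(o(a)*f(-2))*(-20) = (3*sqrt(1 - 2))*(-20) = (3*sqrt(-1))*(-20) = (3*I)*(-20) = -60*I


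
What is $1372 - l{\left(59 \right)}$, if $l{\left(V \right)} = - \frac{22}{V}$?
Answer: $\frac{80970}{59} \approx 1372.4$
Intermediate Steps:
$1372 - l{\left(59 \right)} = 1372 - - \frac{22}{59} = 1372 + \frac{22}{59} = \frac{80970}{59}$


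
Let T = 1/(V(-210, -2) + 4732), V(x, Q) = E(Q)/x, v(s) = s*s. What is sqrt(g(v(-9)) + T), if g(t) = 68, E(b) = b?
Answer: sqrt(16787270196233)/496861 ≈ 8.2462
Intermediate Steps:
v(s) = s**2
V(x, Q) = Q/x
T = 105/496861 (T = 1/(-2/(-210) + 4732) = 1/(-2*(-1/210) + 4732) = 1/(1/105 + 4732) = 1/(496861/105) = 105/496861 ≈ 0.00021133)
sqrt(g(v(-9)) + T) = sqrt(68 + 105/496861) = sqrt(33786653/496861) = sqrt(16787270196233)/496861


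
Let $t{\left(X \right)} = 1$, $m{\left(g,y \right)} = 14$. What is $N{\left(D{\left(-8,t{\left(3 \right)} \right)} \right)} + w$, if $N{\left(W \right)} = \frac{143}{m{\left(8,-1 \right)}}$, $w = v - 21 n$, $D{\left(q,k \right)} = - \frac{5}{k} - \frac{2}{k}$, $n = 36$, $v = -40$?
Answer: $- \frac{11001}{14} \approx -785.79$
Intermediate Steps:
$D{\left(q,k \right)} = - \frac{7}{k}$
$w = -796$ ($w = -40 - 756 = -796$)
$N{\left(W \right)} = \frac{143}{14}$
$N{\left(D{\left(-8,t{\left(3 \right)} \right)} \right)} + w = \frac{143}{14} - 796 = - \frac{11001}{14}$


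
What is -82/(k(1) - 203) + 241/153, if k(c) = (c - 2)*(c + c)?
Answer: 1511/765 ≈ 1.9752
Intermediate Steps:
k(c) = 2*c*(-2 + c) (k(c) = (-2 + c)*(2*c) = 2*c*(-2 + c))
-82/(k(1) - 203) + 241/153 = -82/(2*1*(-2 + 1) - 203) + 241/153 = -82/(2*1*(-1) - 203) + 241*(1/153) = -82/(-2 - 203) + 241/153 = -82/(-205) + 241/153 = -82*(-1/205) + 241/153 = ⅖ + 241/153 = 1511/765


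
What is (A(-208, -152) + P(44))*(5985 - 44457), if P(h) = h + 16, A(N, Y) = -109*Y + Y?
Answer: -633864672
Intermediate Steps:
A(N, Y) = -108*Y
P(h) = 16 + h
(A(-208, -152) + P(44))*(5985 - 44457) = (-108*(-152) + (16 + 44))*(5985 - 44457) = (16416 + 60)*(-38472) = 16476*(-38472) = -633864672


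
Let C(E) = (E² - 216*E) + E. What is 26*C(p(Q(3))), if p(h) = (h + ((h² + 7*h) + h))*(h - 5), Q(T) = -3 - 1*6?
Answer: 0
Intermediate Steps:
Q(T) = -9 (Q(T) = -3 - 6 = -9)
p(h) = (-5 + h)*(h² + 9*h) (p(h) = (h + (h² + 8*h))*(-5 + h) = (h² + 9*h)*(-5 + h) = (-5 + h)*(h² + 9*h))
C(E) = E² - 215*E
26*C(p(Q(3))) = 26*((-9*(-45 + (-9)² + 4*(-9)))*(-215 - 9*(-45 + (-9)² + 4*(-9)))) = 26*((-9*(-45 + 81 - 36))*(-215 - 9*(-45 + 81 - 36))) = 26*((-9*0)*(-215 - 9*0)) = 26*(0*(-215 + 0)) = 26*(0*(-215)) = 26*0 = 0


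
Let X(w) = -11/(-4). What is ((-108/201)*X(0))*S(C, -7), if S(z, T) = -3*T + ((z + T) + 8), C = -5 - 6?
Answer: -1089/67 ≈ -16.254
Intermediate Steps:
X(w) = 11/4 (X(w) = -11*(-¼) = 11/4)
C = -11
S(z, T) = 8 + z - 2*T (S(z, T) = -3*T + ((T + z) + 8) = -3*T + (8 + T + z) = 8 + z - 2*T)
((-108/201)*X(0))*S(C, -7) = (-108/201*(11/4))*(8 - 11 - 2*(-7)) = (-108*1/201*(11/4))*(8 - 11 + 14) = -36/67*11/4*11 = -99/67*11 = -1089/67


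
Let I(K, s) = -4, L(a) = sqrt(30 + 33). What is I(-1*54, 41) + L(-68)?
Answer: -4 + 3*sqrt(7) ≈ 3.9373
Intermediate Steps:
L(a) = 3*sqrt(7) (L(a) = sqrt(63) = 3*sqrt(7))
I(-1*54, 41) + L(-68) = -4 + 3*sqrt(7)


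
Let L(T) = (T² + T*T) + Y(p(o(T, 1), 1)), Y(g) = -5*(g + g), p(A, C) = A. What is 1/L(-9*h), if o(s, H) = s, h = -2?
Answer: 1/468 ≈ 0.0021368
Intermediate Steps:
Y(g) = -10*g
L(T) = -10*T + 2*T² (L(T) = (T² + T*T) - 10*T = (T² + T²) - 10*T = 2*T² - 10*T = -10*T + 2*T²)
1/L(-9*h) = 1/(2*(-9*(-2))*(-5 - 9*(-2))) = 1/(2*18*(-5 + 18)) = 1/(2*18*13) = 1/468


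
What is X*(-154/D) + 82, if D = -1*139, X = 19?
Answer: 14324/139 ≈ 103.05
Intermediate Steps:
D = -139
X*(-154/D) + 82 = 19*(-154/(-139)) + 82 = 19*(-154*(-1/139)) + 82 = 19*(154/139) + 82 = 2926/139 + 82 = 14324/139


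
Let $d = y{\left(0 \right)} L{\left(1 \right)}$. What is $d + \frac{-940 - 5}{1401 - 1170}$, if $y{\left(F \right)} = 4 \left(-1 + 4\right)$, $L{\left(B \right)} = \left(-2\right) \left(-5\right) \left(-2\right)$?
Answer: $- \frac{2685}{11} \approx -244.09$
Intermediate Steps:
$L{\left(B \right)} = -20$ ($L{\left(B \right)} = 10 \left(-2\right) = -20$)
$y{\left(F \right)} = 12$ ($y{\left(F \right)} = 4 \cdot 3 = 12$)
$d = -240$ ($d = 12 \left(-20\right) = -240$)
$d + \frac{-940 - 5}{1401 - 1170} = -240 + \frac{-940 - 5}{1401 - 1170} = -240 - \frac{945}{231} = -240 - \frac{45}{11} = - \frac{2685}{11}$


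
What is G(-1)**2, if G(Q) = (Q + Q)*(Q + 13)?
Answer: 576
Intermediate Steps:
G(Q) = 2*Q*(13 + Q) (G(Q) = (2*Q)*(13 + Q) = 2*Q*(13 + Q))
G(-1)**2 = (2*(-1)*(13 - 1))**2 = (2*(-1)*12)**2 = (-24)**2 = 576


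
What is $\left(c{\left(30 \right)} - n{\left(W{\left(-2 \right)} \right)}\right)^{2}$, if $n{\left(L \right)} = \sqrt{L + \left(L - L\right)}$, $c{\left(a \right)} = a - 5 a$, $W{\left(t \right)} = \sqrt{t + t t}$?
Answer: $\left(120 + \sqrt[4]{2}\right)^{2} \approx 14687.0$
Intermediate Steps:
$W{\left(t \right)} = \sqrt{t + t^{2}}$
$c{\left(a \right)} = - 4 a$
$n{\left(L \right)} = \sqrt{L}$ ($n{\left(L \right)} = \sqrt{L + 0} = \sqrt{L}$)
$\left(c{\left(30 \right)} - n{\left(W{\left(-2 \right)} \right)}\right)^{2} = \left(\left(-4\right) 30 - \sqrt{\sqrt{- 2 \left(1 - 2\right)}}\right)^{2} = \left(-120 - \sqrt{\sqrt{\left(-2\right) \left(-1\right)}}\right)^{2} = \left(-120 - \sqrt{\sqrt{2}}\right)^{2} = \left(-120 - \sqrt[4]{2}\right)^{2}$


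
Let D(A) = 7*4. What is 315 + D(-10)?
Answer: 343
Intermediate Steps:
D(A) = 28
315 + D(-10) = 315 + 28 = 343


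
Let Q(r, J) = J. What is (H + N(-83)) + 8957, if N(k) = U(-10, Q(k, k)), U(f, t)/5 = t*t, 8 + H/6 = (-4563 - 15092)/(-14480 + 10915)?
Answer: 30934988/713 ≈ 43387.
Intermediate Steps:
H = -10638/713 (H = -48 + 6*((-4563 - 15092)/(-14480 + 10915)) = -48 + 6*(-19655/(-3565)) = -48 + 6*(-19655*(-1/3565)) = -48 + 6*(3931/713) = -48 + 23586/713 = -10638/713 ≈ -14.920)
U(f, t) = 5*t² (U(f, t) = 5*(t*t) = 5*t²)
N(k) = 5*k²
(H + N(-83)) + 8957 = (-10638/713 + 5*(-83)²) + 8957 = (-10638/713 + 5*6889) + 8957 = (-10638/713 + 34445) + 8957 = 24548647/713 + 8957 = 30934988/713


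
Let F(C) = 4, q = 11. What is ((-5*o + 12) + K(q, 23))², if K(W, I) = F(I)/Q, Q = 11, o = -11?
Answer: 549081/121 ≈ 4537.9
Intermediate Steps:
K(W, I) = 4/11
((-5*o + 12) + K(q, 23))² = ((-5*(-11) + 12) + 4/11)² = ((55 + 12) + 4/11)² = (67 + 4/11)² = (741/11)² = 549081/121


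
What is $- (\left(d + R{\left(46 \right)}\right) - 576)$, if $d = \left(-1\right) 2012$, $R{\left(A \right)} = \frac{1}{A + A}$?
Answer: $\frac{238095}{92} \approx 2588.0$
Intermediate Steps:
$R{\left(A \right)} = \frac{1}{2 A}$
$d = -2012$
$- (\left(d + R{\left(46 \right)}\right) - 576) = - (\left(-2012 + \frac{1}{2 \cdot 46}\right) - 576) = - (\left(-2012 + \frac{1}{2} \cdot \frac{1}{46}\right) - 576) = - (\left(-2012 + \frac{1}{92}\right) - 576) = - (- \frac{185103}{92} - 576) = \left(-1\right) \left(- \frac{238095}{92}\right) = \frac{238095}{92}$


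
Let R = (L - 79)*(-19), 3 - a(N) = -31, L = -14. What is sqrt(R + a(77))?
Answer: sqrt(1801) ≈ 42.438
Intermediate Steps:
a(N) = 34 (a(N) = 3 - 1*(-31) = 3 + 31 = 34)
R = 1767 (R = (-14 - 79)*(-19) = -93*(-19) = 1767)
sqrt(R + a(77)) = sqrt(1767 + 34) = sqrt(1801)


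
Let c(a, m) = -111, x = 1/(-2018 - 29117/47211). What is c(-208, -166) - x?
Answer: -10578354354/95300915 ≈ -111.00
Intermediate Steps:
x = -47211/95300915 (x = 1/(-2018 - 29117*1/47211) = 1/(-2018 - 29117/47211) = 1/(-95300915/47211) = -47211/95300915 ≈ -0.00049539)
c(-208, -166) - x = -111 - 1*(-47211/95300915) = -111 + 47211/95300915 = -10578354354/95300915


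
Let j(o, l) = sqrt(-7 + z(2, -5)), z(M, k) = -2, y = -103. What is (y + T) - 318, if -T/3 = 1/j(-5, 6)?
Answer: -421 + I ≈ -421.0 + 1.0*I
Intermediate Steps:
j(o, l) = 3*I (j(o, l) = sqrt(-7 - 2) = sqrt(-9) = 3*I)
T = I (T = -3*(-I/3) = -(-1)*I = I ≈ 1.0*I)
(y + T) - 318 = (-103 + I) - 318 = -421 + I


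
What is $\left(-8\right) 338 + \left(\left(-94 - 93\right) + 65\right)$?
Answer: $-2826$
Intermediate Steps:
$\left(-8\right) 338 + \left(\left(-94 - 93\right) + 65\right) = -2704 + \left(-187 + 65\right) = -2704 - 122 = -2826$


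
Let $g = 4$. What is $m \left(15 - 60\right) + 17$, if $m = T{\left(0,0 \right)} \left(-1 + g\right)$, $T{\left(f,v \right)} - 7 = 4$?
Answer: $-1468$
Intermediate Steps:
$T{\left(f,v \right)} = 11$ ($T{\left(f,v \right)} = 7 + 4 = 11$)
$m = 33$ ($m = 11 \left(-1 + 4\right) = 11 \cdot 3 = 33$)
$m \left(15 - 60\right) + 17 = 33 \left(15 - 60\right) + 17 = 33 \left(-45\right) + 17 = -1485 + 17 = -1468$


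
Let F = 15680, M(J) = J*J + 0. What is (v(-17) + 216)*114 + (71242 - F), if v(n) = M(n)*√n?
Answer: 80186 + 32946*I*√17 ≈ 80186.0 + 1.3584e+5*I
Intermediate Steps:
M(J) = J² (M(J) = J² + 0 = J²)
v(n) = n^(5/2) (v(n) = n²*√n = n^(5/2))
(v(-17) + 216)*114 + (71242 - F) = ((-17)^(5/2) + 216)*114 + (71242 - 1*15680) = (289*I*√17 + 216)*114 + (71242 - 15680) = (216 + 289*I*√17)*114 + 55562 = (24624 + 32946*I*√17) + 55562 = 80186 + 32946*I*√17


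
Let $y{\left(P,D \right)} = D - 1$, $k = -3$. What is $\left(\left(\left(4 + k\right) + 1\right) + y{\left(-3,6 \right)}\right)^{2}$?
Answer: $49$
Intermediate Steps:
$y{\left(P,D \right)} = -1 + D$
$\left(\left(\left(4 + k\right) + 1\right) + y{\left(-3,6 \right)}\right)^{2} = \left(\left(\left(4 - 3\right) + 1\right) + \left(-1 + 6\right)\right)^{2} = \left(\left(1 + 1\right) + 5\right)^{2} = \left(2 + 5\right)^{2} = 7^{2} = 49$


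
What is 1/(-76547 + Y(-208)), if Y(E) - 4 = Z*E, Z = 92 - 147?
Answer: -1/65103 ≈ -1.5360e-5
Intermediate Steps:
Z = -55
Y(E) = 4 - 55*E
1/(-76547 + Y(-208)) = 1/(-76547 + (4 - 55*(-208))) = 1/(-76547 + (4 + 11440)) = 1/(-76547 + 11444) = 1/(-65103) = -1/65103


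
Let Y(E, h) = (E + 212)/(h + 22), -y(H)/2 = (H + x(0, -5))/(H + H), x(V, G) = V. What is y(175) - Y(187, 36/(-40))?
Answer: -4201/211 ≈ -19.910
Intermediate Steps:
y(H) = -1 (y(H) = -2*(H + 0)/(H + H) = -2*H/(2*H) = -2*H*1/(2*H) = -2*½ = -1)
Y(E, h) = (212 + E)/(22 + h)
y(175) - Y(187, 36/(-40)) = -1 - (212 + 187)/(22 + 36/(-40)) = -1 - 399/(22 + 36*(-1/40)) = -1 - 399/(22 - 9/10) = -1 - 399/211/10 = -1 - 10*399/211 = -1 - 1*3990/211 = -1 - 3990/211 = -4201/211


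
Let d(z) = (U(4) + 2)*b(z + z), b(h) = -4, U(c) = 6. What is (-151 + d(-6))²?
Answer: 33489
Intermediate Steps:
d(z) = -32 (d(z) = (6 + 2)*(-4) = 8*(-4) = -32)
(-151 + d(-6))² = (-151 - 32)² = (-183)² = 33489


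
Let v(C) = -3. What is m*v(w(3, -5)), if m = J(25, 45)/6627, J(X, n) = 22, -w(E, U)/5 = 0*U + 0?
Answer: -22/2209 ≈ -0.0099593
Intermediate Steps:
w(E, U) = 0 (w(E, U) = -5*(0*U + 0) = -5*(0 + 0) = -5*0 = 0)
m = 22/6627 ≈ 0.0033198
m*v(w(3, -5)) = (22/6627)*(-3) = -22/2209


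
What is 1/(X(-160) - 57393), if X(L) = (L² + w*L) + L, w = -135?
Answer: -1/10353 ≈ -9.6590e-5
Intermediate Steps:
X(L) = L² - 134*L (X(L) = (L² - 135*L) + L = L² - 134*L)
1/(X(-160) - 57393) = 1/(-160*(-134 - 160) - 57393) = 1/(-160*(-294) - 57393) = 1/(47040 - 57393) = 1/(-10353) = -1/10353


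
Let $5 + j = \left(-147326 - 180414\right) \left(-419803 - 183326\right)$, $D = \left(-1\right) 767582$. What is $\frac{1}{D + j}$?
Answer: $\frac{1}{197668730873} \approx 5.059 \cdot 10^{-12}$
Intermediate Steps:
$D = -767582$
$j = 197669498455$ ($j = -5 + \left(-147326 - 180414\right) \left(-419803 - 183326\right) = -5 - -197669498460 = -5 + 197669498460 = 197669498455$)
$\frac{1}{D + j} = \frac{1}{-767582 + 197669498455} = \frac{1}{197668730873}$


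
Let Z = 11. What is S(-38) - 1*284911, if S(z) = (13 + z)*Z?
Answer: -285186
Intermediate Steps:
S(z) = 143 + 11*z (S(z) = (13 + z)*11 = 143 + 11*z)
S(-38) - 1*284911 = (143 + 11*(-38)) - 1*284911 = (143 - 418) - 284911 = -275 - 284911 = -285186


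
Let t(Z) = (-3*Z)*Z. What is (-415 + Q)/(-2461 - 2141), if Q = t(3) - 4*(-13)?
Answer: 5/59 ≈ 0.084746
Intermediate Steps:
t(Z) = -3*Z**2
Q = 25 (Q = -3*3**2 - 4*(-13) = -3*9 + 52 = -27 + 52 = 25)
(-415 + Q)/(-2461 - 2141) = (-415 + 25)/(-2461 - 2141) = -390/(-4602) = -390*(-1/4602) = 5/59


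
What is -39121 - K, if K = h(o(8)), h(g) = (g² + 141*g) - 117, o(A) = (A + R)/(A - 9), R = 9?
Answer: -36896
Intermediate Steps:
o(A) = (9 + A)/(-9 + A) (o(A) = (A + 9)/(A - 9) = (9 + A)/(-9 + A))
h(g) = -117 + g² + 141*g
K = -2225 (K = -117 + ((9 + 8)/(-9 + 8))² + 141*((9 + 8)/(-9 + 8)) = -117 + (17/(-1))² + 141*(17/(-1)) = -117 + (-1*17)² + 141*(-1*17) = -117 + (-17)² + 141*(-17) = -117 + 289 - 2397 = -2225)
-39121 - K = -39121 - 1*(-2225) = -39121 + 2225 = -36896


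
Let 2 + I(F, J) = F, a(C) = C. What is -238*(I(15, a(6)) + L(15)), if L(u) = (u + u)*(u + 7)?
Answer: -160174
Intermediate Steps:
L(u) = 2*u*(7 + u) (L(u) = (2*u)*(7 + u) = 2*u*(7 + u))
I(F, J) = -2 + F
-238*(I(15, a(6)) + L(15)) = -238*((-2 + 15) + 2*15*(7 + 15)) = -238*(13 + 2*15*22) = -238*(13 + 660) = -238*673 = -160174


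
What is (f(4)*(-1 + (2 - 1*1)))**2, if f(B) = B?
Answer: 0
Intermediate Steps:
(f(4)*(-1 + (2 - 1*1)))**2 = (4*(-1 + (2 - 1*1)))**2 = (4*(-1 + (2 - 1)))**2 = (4*(-1 + 1))**2 = (4*0)**2 = 0**2 = 0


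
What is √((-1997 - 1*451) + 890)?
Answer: I*√1558 ≈ 39.471*I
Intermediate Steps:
√((-1997 - 1*451) + 890) = √((-1997 - 451) + 890) = √(-2448 + 890) = √(-1558) = I*√1558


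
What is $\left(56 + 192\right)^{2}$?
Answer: $61504$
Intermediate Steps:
$\left(56 + 192\right)^{2} = 248^{2} = 61504$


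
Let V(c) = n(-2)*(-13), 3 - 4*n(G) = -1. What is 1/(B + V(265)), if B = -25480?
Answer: -1/25493 ≈ -3.9226e-5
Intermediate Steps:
n(G) = 1 (n(G) = 3/4 - 1/4*(-1) = 3/4 + 1/4 = 1)
V(c) = -13 (V(c) = 1*(-13) = -13)
1/(B + V(265)) = 1/(-25480 - 13) = 1/(-25493) = -1/25493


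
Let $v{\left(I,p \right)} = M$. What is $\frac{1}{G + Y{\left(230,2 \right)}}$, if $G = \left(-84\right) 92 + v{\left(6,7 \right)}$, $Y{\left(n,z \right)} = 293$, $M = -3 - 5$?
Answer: $- \frac{1}{7443} \approx -0.00013435$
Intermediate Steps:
$M = -8$ ($M = -3 - 5 = -8$)
$v{\left(I,p \right)} = -8$
$G = -7736$ ($G = \left(-84\right) 92 - 8 = -7728 - 8 = -7736$)
$\frac{1}{G + Y{\left(230,2 \right)}} = \frac{1}{-7736 + 293} = \frac{1}{-7443} = - \frac{1}{7443}$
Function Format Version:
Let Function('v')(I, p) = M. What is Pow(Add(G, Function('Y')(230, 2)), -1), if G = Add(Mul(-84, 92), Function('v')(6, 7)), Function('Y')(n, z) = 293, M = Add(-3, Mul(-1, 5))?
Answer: Rational(-1, 7443) ≈ -0.00013435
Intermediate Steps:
M = -8 (M = Add(-3, -5) = -8)
Function('v')(I, p) = -8
G = -7736 (G = Add(Mul(-84, 92), -8) = Add(-7728, -8) = -7736)
Pow(Add(G, Function('Y')(230, 2)), -1) = Pow(Add(-7736, 293), -1) = Pow(-7443, -1) = Rational(-1, 7443)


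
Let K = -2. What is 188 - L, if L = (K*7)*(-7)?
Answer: 90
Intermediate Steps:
L = 98 (L = -2*7*(-7) = -14*(-7) = 98)
188 - L = 188 - 1*98 = 188 - 98 = 90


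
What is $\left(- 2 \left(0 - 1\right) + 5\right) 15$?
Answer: $105$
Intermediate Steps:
$\left(- 2 \left(0 - 1\right) + 5\right) 15 = \left(\left(-2\right) \left(-1\right) + 5\right) 15 = \left(2 + 5\right) 15 = 7 \cdot 15 = 105$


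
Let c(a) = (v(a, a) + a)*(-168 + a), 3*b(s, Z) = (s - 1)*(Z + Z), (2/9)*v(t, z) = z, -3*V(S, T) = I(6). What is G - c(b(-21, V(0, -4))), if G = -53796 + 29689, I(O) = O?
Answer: -15619/9 ≈ -1735.4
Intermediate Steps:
V(S, T) = -2 (V(S, T) = -⅓*6 = -2)
v(t, z) = 9*z/2
b(s, Z) = 2*Z*(-1 + s)/3 (b(s, Z) = ((s - 1)*(Z + Z))/3 = ((-1 + s)*(2*Z))/3 = (2*Z*(-1 + s))/3 = 2*Z*(-1 + s)/3)
c(a) = 11*a*(-168 + a)/2 (c(a) = (9*a/2 + a)*(-168 + a) = (11*a/2)*(-168 + a) = 11*a*(-168 + a)/2)
G = -24107
G - c(b(-21, V(0, -4))) = -24107 - 11*(⅔)*(-2)*(-1 - 21)*(-168 + (⅔)*(-2)*(-1 - 21))/2 = -24107 - 11*(⅔)*(-2)*(-22)*(-168 + (⅔)*(-2)*(-22))/2 = -24107 - 11*88*(-168 + 88/3)/(2*3) = -24107 - 11*88*(-416)/(2*3*3) = -24107 - 1*(-201344/9) = -24107 + 201344/9 = -15619/9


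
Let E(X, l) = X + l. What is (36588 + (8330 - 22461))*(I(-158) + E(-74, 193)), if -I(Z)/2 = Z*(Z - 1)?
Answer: -1125657125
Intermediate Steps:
I(Z) = -2*Z*(-1 + Z) (I(Z) = -2*Z*(Z - 1) = -2*Z*(-1 + Z))
(36588 + (8330 - 22461))*(I(-158) + E(-74, 193)) = (36588 + (8330 - 22461))*(2*(-158)*(1 - 1*(-158)) + (-74 + 193)) = (36588 - 14131)*(2*(-158)*(1 + 158) + 119) = 22457*(2*(-158)*159 + 119) = 22457*(-50244 + 119) = 22457*(-50125) = -1125657125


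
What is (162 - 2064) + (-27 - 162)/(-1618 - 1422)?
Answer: -5781891/3040 ≈ -1901.9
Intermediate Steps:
(162 - 2064) + (-27 - 162)/(-1618 - 1422) = -1902 - 189/(-3040) = -1902 - 189*(-1/3040) = -1902 + 189/3040 = -5781891/3040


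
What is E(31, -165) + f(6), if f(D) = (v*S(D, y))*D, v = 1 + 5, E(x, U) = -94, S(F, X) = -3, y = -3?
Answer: -202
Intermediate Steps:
v = 6
f(D) = -18*D (f(D) = (6*(-3))*D = -18*D)
E(31, -165) + f(6) = -94 - 18*6 = -94 - 108 = -202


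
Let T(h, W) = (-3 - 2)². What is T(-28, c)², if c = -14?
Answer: 625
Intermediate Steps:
T(h, W) = 25 (T(h, W) = (-5)² = 25)
T(-28, c)² = 25² = 625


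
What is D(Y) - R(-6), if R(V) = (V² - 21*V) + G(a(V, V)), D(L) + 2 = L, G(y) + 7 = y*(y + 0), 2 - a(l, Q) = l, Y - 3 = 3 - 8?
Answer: -223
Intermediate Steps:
Y = -2 (Y = 3 + (3 - 8) = 3 - 5 = -2)
a(l, Q) = 2 - l
G(y) = -7 + y² (G(y) = -7 + y*(y + 0) = -7 + y*y = -7 + y²)
D(L) = -2 + L
R(V) = -7 + V² + (2 - V)² - 21*V (R(V) = (V² - 21*V) + (-7 + (2 - V)²) = -7 + V² + (2 - V)² - 21*V)
D(Y) - R(-6) = (-2 - 2) - (-3 - 25*(-6) + 2*(-6)²) = -4 - (-3 + 150 + 2*36) = -4 - (-3 + 150 + 72) = -4 - 1*219 = -4 - 219 = -223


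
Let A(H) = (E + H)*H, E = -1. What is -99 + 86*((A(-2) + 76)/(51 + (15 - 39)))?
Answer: 4379/27 ≈ 162.19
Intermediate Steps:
A(H) = H*(-1 + H) (A(H) = (-1 + H)*H = H*(-1 + H))
-99 + 86*((A(-2) + 76)/(51 + (15 - 39))) = -99 + 86*((-2*(-1 - 2) + 76)/(51 + (15 - 39))) = -99 + 86*((-2*(-3) + 76)/(51 - 24)) = -99 + 86*((6 + 76)/27) = -99 + 86*(82*(1/27)) = -99 + 86*(82/27) = -99 + 7052/27 = 4379/27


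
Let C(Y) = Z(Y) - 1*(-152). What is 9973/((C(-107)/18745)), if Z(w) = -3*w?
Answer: 186943885/473 ≈ 3.9523e+5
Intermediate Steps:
C(Y) = 152 - 3*Y (C(Y) = -3*Y - 1*(-152) = -3*Y + 152 = 152 - 3*Y)
9973/((C(-107)/18745)) = 9973/(((152 - 3*(-107))/18745)) = 9973/(((152 + 321)*(1/18745))) = 9973/((473*(1/18745))) = 9973/(473/18745) = 9973*(18745/473) = 186943885/473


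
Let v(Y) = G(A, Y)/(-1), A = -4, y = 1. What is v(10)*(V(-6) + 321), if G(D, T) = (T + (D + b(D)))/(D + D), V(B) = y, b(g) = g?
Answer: 161/2 ≈ 80.500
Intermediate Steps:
V(B) = 1
G(D, T) = (T + 2*D)/(2*D) (G(D, T) = (T + (D + D))/(D + D) = (T + 2*D)/((2*D)) = (T + 2*D)*(1/(2*D)) = (T + 2*D)/(2*D))
v(Y) = -1 + Y/8 (v(Y) = ((-4 + Y/2)/(-4))/(-1) = -(-4 + Y/2)/4*(-1) = (1 - Y/8)*(-1) = -1 + Y/8)
v(10)*(V(-6) + 321) = (-1 + (⅛)*10)*(1 + 321) = (-1 + 5/4)*322 = (¼)*322 = 161/2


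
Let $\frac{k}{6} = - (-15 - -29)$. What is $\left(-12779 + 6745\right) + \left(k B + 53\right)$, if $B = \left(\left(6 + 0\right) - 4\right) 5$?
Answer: $-6821$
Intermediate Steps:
$B = 10$ ($B = \left(6 - 4\right) 5 = 2 \cdot 5 = 10$)
$k = -84$ ($k = 6 \left(- (-15 - -29)\right) = 6 \left(- (-15 + 29)\right) = 6 \left(\left(-1\right) 14\right) = 6 \left(-14\right) = -84$)
$\left(-12779 + 6745\right) + \left(k B + 53\right) = \left(-12779 + 6745\right) + \left(\left(-84\right) 10 + 53\right) = -6034 + \left(-840 + 53\right) = -6034 - 787 = -6821$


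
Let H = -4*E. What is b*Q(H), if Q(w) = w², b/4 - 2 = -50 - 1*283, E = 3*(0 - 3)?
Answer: -1715904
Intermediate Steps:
E = -9 (E = 3*(-3) = -9)
H = 36 (H = -4*(-9) = 36)
b = -1324 (b = 8 + 4*(-50 - 1*283) = 8 + 4*(-50 - 283) = 8 + 4*(-333) = 8 - 1332 = -1324)
b*Q(H) = -1324*36² = -1324*1296 = -1715904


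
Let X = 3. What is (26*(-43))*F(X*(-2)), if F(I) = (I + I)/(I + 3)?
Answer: -4472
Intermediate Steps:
F(I) = 2*I/(3 + I) (F(I) = (2*I)/(3 + I) = 2*I/(3 + I))
(26*(-43))*F(X*(-2)) = (26*(-43))*(2*(3*(-2))/(3 + 3*(-2))) = -2236*(-6)/(3 - 6) = -2236*(-6)/(-3) = -2236*(-6)*(-1)/3 = -1118*4 = -4472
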